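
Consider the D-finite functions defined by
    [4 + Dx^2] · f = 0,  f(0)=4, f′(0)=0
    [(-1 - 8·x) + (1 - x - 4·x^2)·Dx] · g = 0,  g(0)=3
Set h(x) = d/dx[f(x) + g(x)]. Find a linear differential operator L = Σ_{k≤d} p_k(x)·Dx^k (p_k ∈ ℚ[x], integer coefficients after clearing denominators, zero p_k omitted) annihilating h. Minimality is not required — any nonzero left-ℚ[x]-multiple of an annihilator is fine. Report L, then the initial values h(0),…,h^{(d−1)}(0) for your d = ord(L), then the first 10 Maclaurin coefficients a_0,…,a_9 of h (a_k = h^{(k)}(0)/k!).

L = (1472 + 8672·x + 38224·x^2 + 28480·x^3 + 58880·x^4 + 9216·x^5 + 12288·x^6) + (-116 - 892·x + 504·x^2 + 2312·x^3 + 5920·x^4 + 10368·x^5 + 3584·x^6 + 4096·x^7)·Dx + (368 + 2168·x + 9556·x^2 + 7120·x^3 + 14720·x^4 + 2304·x^5 + 3072·x^6)·Dx^2 + (-29 - 223·x + 126·x^2 + 578·x^3 + 1480·x^4 + 2592·x^5 + 896·x^6 + 1024·x^7)·Dx^3  (order 3).
h: a_k = 3, 14, 81, 1076/3, 975, 48838/15, 9261, 8807464/315, 79083, 645444418/2835, …
ICs: h(0) = 3, h′(0) = 14, h′′(0) = 162.

f: a_k = 4, 0, -8, 0, 8/3, 0, -16/45, 0, 8/315, 0, …
g: a_k = 3, 3, 15, 27, 87, 195, 543, 1323, 3495, 8787, …
Weyl lclm of L_f,L_g ⇒ L₀ (ord ≤ 3).
Differentiate: ansatz ord ≤ ord L₀ ⇒ L.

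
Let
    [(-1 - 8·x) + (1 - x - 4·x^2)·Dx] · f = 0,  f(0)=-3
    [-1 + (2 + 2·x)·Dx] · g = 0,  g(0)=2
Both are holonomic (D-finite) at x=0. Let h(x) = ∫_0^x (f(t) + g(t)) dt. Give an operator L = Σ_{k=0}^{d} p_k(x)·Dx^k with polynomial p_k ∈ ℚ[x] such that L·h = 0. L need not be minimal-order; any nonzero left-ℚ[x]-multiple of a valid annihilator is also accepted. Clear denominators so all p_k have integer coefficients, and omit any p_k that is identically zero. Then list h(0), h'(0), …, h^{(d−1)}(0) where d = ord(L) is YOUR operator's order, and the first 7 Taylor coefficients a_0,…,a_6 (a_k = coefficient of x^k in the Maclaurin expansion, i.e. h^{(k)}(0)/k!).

L = (-21 - 75·x - 228·x^2 - 160·x^3)·Dx + (41 + 174·x + 609·x^2 + 872·x^3 + 400·x^4)·Dx^2 + (-2 - 38·x - 30·x^2 + 198·x^3 + 352·x^4 + 160·x^5)·Dx^3  (order 3).
h: a_k = 0, -1, -1, -61/12, -215/32, -5573/320, -24953/768, …
ICs: h(0) = 0, h′(0) = -1, h′′(0) = -2.

f: a_k = -3, -3, -15, -27, -87, -195, -543, …
g: a_k = 2, 1, -1/4, 1/8, -5/64, 7/128, -21/512, …
Sum ⇒ L₀ = lclm(L_f,L_g) in ℚ(x)⟨Dx⟩.
h=∫₀ˣh₀: take L = L₀·Dx.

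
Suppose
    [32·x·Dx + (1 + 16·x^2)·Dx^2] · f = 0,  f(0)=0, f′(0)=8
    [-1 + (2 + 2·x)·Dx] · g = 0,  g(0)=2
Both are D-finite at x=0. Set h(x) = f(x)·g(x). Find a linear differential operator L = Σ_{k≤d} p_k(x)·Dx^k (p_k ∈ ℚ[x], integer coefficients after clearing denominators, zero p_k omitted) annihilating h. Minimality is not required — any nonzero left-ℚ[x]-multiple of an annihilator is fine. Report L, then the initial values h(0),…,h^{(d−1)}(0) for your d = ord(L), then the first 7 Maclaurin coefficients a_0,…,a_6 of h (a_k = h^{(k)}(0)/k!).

L = (3 - 64·x - 16·x^2) + (-4 + 124·x + 192·x^2 + 64·x^3)·Dx + (4 + 8·x + 68·x^2 + 128·x^3 + 64·x^4)·Dx^2  (order 2).
h: a_k = 0, 16, 8, -262/3, -125/3, 99509/120, 97129/240, …
ICs: h(0) = 0, h′(0) = 16.

f: a_k = 0, 8, 0, -128/3, 0, 2048/5, 0, …
g: a_k = 2, 1, -1/4, 1/8, -5/64, 7/128, -21/512, …
L₀ := L_f ⊗_s L_g (sym. prod.), ord ≤ 2.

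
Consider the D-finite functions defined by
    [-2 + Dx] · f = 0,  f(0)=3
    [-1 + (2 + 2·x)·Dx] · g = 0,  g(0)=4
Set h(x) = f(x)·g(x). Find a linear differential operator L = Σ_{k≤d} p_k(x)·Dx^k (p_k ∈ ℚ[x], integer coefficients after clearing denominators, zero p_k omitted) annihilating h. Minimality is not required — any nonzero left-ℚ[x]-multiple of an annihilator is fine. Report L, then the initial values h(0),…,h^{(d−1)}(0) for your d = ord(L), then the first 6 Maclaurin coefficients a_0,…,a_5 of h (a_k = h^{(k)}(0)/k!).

L = (-5 - 4·x) + (2 + 2·x)·Dx  (order 1).
h: a_k = 12, 30, 69/2, 103/4, 449/32, 1949/320, …
ICs: h(0) = 12.

f: a_k = 3, 6, 6, 4, 2, 4/5, …
g: a_k = 4, 2, -1/2, 1/4, -5/32, 7/64, …
Product ⇒ symmetric product L₀, ord ≤ 1.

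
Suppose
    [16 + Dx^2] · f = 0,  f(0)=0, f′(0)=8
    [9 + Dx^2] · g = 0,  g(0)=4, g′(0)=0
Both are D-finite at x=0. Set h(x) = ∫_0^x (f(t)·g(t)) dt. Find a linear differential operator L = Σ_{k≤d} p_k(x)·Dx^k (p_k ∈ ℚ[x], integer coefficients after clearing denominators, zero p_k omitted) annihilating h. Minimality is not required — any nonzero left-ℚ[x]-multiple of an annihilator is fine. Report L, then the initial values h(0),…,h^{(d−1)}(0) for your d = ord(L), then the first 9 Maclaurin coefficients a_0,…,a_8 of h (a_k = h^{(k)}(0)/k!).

f: a_k = 0, 8, 0, -64/3, 0, 256/15, 0, -2048/315, 0, …
g: a_k = 4, 0, -18, 0, 27/2, 0, -81/20, 0, 729/1120, …
f·g: L₀ = L_f ⊗_s L_g, ord ≤ 2·2.
h=∫h₀ ⇒ L = L₀·Dx.
L = 49·Dx + 50·Dx^3 + Dx^5  (order 5).
h: a_k = 0, 0, 16, 0, -172/3, 0, 4202/45, 0, -102943/1260, …
ICs: h(0) = 0, h′(0) = 0, h′′(0) = 32, h′′′(0) = 0, h′′′′(0) = -1376.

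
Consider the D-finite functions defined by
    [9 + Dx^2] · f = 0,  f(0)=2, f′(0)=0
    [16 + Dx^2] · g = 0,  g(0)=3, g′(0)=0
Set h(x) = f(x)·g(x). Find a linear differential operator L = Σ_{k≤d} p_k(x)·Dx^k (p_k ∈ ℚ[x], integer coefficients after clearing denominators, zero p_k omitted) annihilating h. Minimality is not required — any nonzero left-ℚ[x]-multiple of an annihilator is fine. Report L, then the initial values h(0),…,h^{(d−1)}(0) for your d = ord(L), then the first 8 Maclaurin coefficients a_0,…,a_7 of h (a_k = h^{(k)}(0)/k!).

L = 49 + 50·Dx^2 + Dx^4  (order 4).
h: a_k = 6, 0, -75, 0, 1201/4, 0, -11765/24, 0, …
ICs: h(0) = 6, h′(0) = 0, h′′(0) = -150, h′′′(0) = 0.

f: a_k = 2, 0, -9, 0, 27/4, 0, -81/40, 0, …
g: a_k = 3, 0, -24, 0, 32, 0, -256/15, 0, …
L₀ := L_f ⊗_s L_g (sym. prod.), ord ≤ 4.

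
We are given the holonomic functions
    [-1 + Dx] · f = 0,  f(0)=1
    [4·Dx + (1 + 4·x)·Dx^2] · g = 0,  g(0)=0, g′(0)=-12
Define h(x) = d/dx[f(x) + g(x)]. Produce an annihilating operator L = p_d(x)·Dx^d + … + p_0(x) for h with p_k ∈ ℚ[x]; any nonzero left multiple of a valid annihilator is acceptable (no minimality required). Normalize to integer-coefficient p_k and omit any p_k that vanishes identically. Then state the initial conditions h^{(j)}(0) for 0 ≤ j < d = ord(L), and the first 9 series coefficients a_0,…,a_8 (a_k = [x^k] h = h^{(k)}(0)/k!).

L = (-36 - 16·x) + (31 - 8·x - 16·x^2)·Dx + (5 + 24·x + 16·x^2)·Dx^2  (order 2).
h: a_k = -11, 49, -383/2, 4609/6, -73727/24, 1474561/120, -35389439/720, 990904321/5040, -31708938239/40320, …
ICs: h(0) = -11, h′(0) = 49.

f: a_k = 1, 1, 1/2, 1/6, 1/24, 1/120, 1/720, 1/5040, 1/40320, …
g: a_k = 0, -12, 24, -64, 192, -3072/5, 2048, -49152/7, 24576, …
f+g: L₀ = lclm(L_f,L_g), ord ≤ 1+2.
Derive L from L₀ (diff closure).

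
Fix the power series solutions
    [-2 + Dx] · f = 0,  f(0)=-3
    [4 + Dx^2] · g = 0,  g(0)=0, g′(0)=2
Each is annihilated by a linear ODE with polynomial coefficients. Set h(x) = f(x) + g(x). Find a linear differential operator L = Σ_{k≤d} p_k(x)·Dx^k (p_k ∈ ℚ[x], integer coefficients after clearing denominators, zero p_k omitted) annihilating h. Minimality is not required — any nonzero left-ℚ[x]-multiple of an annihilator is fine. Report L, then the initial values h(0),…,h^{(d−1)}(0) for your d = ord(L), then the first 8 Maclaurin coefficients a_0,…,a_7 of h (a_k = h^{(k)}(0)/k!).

f: a_k = -3, -6, -6, -4, -2, -4/5, -4/15, -8/105, …
g: a_k = 0, 2, 0, -4/3, 0, 4/15, 0, -8/315, …
Weyl lclm of L_f,L_g ⇒ L₀ (ord ≤ 3).
L = -8 + 4·Dx - 2·Dx^2 + Dx^3  (order 3).
h: a_k = -3, -4, -6, -16/3, -2, -8/15, -4/15, -32/315, …
ICs: h(0) = -3, h′(0) = -4, h′′(0) = -12.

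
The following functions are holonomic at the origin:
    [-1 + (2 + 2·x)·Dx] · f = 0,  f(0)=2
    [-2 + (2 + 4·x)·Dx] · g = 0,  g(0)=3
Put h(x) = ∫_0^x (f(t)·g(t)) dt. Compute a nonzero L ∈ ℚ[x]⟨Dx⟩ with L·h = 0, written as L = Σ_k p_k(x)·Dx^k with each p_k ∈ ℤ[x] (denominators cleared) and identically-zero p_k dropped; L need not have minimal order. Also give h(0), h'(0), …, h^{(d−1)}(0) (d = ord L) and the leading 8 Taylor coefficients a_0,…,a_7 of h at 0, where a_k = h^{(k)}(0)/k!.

L = (-3 - 4·x)·Dx + (2 + 6·x + 4·x^2)·Dx^2  (order 2).
h: a_k = 0, 6, 9/2, -1/4, 9/32, -111/320, 117/256, -2271/3584, …
ICs: h(0) = 0, h′(0) = 6.

f: a_k = 2, 1, -1/4, 1/8, -5/64, 7/128, -21/512, 33/1024, …
g: a_k = 3, 3, -3/2, 3/2, -15/8, 21/8, -63/16, 99/16, …
L₀ := L_f ⊗_s L_g (sym. prod.), ord ≤ 1.
Integrate: L := L₀·Dx.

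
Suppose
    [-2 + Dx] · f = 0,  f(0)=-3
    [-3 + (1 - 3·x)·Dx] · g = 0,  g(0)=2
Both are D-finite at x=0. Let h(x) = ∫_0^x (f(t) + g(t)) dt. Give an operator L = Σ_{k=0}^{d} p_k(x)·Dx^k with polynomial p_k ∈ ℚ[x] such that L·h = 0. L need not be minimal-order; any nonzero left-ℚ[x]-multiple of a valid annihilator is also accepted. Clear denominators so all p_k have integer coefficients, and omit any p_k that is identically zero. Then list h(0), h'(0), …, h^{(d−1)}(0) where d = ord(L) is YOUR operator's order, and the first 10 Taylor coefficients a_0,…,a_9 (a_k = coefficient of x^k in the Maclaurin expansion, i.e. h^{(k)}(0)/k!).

L = (24 + 36·x)·Dx + (-14 - 24·x + 36·x^2)·Dx^2 + (1 + 3·x - 18·x^2)·Dx^3  (order 3).
h: a_k = 0, -1, 0, 4, 25/2, 32, 1213/15, 21866/105, 229631/420, 1377808/945, …
ICs: h(0) = 0, h′(0) = -1, h′′(0) = 0.

f: a_k = -3, -6, -6, -4, -2, -4/5, -4/15, -8/105, -2/105, -4/945, …
g: a_k = 2, 6, 18, 54, 162, 486, 1458, 4374, 13122, 39366, …
L₀ := lclm(L_f,L_g); ord L₀ ≤ 1+1.
h=∫h₀ ⇒ L = L₀·Dx.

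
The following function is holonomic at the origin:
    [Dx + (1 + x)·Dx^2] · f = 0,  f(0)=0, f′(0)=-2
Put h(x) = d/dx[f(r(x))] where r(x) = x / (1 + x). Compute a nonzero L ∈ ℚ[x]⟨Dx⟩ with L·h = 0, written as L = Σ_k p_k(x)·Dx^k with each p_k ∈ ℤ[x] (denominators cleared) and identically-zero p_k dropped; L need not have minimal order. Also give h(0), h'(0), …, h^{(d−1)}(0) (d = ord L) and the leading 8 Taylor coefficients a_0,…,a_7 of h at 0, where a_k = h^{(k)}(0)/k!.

L = (3 + 4·x) + (1 + 3·x + 2·x^2)·Dx  (order 1).
h: a_k = -2, 6, -14, 30, -62, 126, -254, 510, …
ICs: h(0) = -2.

f: a_k = 0, -2, 1, -2/3, 1/2, -2/5, 1/3, -2/7, …
Substitute x→r, Dx→(1/r')Dx; clear ⇒ L₀.
Derive L from L₀ (diff closure).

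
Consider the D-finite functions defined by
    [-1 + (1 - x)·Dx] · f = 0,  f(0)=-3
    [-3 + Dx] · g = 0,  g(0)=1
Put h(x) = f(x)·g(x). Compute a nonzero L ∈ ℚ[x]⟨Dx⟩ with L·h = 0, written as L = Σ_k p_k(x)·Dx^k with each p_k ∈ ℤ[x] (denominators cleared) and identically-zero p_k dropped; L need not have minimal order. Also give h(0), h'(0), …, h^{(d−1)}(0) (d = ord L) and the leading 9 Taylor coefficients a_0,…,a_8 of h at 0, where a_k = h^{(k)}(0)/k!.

f: a_k = -3, -3, -3, -3, -3, -3, -3, -3, -3, …
g: a_k = 1, 3, 9/2, 9/2, 27/8, 81/40, 81/80, 243/560, 729/4480, …
h₀=f·g: eliminate ⇒ L₀, order ≤ 1·1.
L = (4 - 3·x) + (-1 + x)·Dx  (order 1).
h: a_k = -3, -12, -51/2, -39, -393/8, -276/5, -4659/80, -16671/280, -268923/4480, …
ICs: h(0) = -3.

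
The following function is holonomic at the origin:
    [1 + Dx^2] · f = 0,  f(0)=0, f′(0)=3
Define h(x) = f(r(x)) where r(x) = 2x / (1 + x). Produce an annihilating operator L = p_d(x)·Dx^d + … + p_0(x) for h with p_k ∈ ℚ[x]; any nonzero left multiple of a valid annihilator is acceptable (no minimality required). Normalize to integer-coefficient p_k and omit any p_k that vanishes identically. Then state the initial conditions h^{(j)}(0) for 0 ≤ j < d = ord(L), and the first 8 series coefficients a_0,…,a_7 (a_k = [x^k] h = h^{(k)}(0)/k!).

L = 4 + (2 + 6·x + 6·x^2 + 2·x^3)·Dx + (1 + 4·x + 6·x^2 + 4·x^3 + x^4)·Dx^2  (order 2).
h: a_k = 0, 6, -6, 2, 6, -86/5, 30, -4418/105, …
ICs: h(0) = 0, h′(0) = 6.

f: a_k = 0, 3, 0, -1/2, 0, 1/40, 0, -1/1680, …
Substitute x→r, Dx→(1/r')Dx; clear ⇒ L₀.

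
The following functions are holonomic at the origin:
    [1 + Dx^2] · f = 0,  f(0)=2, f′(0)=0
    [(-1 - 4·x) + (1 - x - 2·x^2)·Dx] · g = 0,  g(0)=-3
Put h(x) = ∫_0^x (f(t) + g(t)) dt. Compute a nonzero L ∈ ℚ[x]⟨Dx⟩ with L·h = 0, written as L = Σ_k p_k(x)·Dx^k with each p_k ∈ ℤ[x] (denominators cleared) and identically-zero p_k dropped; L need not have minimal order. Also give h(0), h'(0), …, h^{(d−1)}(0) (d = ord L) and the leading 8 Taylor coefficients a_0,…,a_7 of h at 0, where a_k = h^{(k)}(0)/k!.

f: a_k = 2, 0, -1, 0, 1/12, 0, -1/360, 0, …
g: a_k = -3, -3, -9, -15, -33, -63, -129, -255, …
L₀ := lclm(L_f,L_g); ord L₀ ≤ 2+1.
h=∫h₀ ⇒ L = L₀·Dx.
L = (-31 - 146·x - 133·x^2 - 184·x^3 - 20·x^4 - 16·x^5)·Dx + (7 + 3·x - 3·x^2 - 37·x^3 - 42·x^4 - 12·x^5 - 8·x^6)·Dx^2 + (-31 - 146·x - 133·x^2 - 184·x^3 - 20·x^4 - 16·x^5)·Dx^3 + (7 + 3·x - 3·x^2 - 37·x^3 - 42·x^4 - 12·x^5 - 8·x^6)·Dx^4  (order 4).
h: a_k = 0, -1, -3/2, -10/3, -15/4, -79/12, -21/2, -46441/2520, …
ICs: h(0) = 0, h′(0) = -1, h′′(0) = -3, h′′′(0) = -20.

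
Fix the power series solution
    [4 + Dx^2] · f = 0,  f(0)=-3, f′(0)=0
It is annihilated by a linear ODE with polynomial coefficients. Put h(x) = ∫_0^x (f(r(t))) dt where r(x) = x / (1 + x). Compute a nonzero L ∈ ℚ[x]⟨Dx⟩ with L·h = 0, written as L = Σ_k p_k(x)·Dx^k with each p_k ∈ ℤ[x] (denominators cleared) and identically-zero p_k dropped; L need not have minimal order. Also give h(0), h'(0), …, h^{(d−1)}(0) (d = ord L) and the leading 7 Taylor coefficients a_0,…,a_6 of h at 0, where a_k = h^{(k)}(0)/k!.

L = 4·Dx + (2 + 6·x + 6·x^2 + 2·x^3)·Dx^2 + (1 + 4·x + 6·x^2 + 4·x^3 + x^4)·Dx^3  (order 3).
h: a_k = 0, -3, 0, 2, -3, 16/5, -8/3, …
ICs: h(0) = 0, h′(0) = -3, h′′(0) = 0.

f: a_k = -3, 0, 6, 0, -2, 0, 4/15, …
h₀=f(r): pull back L_f along r ⇒ L₀.
h=∫₀ˣh₀: take L = L₀·Dx.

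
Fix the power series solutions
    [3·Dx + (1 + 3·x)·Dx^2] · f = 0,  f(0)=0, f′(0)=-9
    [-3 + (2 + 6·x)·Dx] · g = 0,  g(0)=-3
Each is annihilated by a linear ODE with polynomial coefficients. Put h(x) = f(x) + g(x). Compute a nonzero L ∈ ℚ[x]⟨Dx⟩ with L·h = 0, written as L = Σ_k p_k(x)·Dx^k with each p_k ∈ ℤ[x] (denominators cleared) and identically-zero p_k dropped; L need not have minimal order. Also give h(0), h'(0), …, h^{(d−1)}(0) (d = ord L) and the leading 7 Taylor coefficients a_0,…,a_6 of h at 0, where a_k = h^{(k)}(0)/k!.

L = 9·Dx + (15 + 45·x)·Dx^2 + (2 + 12·x + 18·x^2)·Dx^3  (order 3).
h: a_k = -3, -27/2, 135/8, -513/16, 8991/128, -212139/1280, 419175/1024, …
ICs: h(0) = -3, h′(0) = -27/2, h′′(0) = 135/4.

f: a_k = 0, -9, 27/2, -27, 243/4, -729/5, 729/2, …
g: a_k = -3, -9/2, 27/8, -81/16, 1215/128, -5103/256, 45927/1024, …
h₀=f+g: left-lcm gives L₀, ord ≤ 3.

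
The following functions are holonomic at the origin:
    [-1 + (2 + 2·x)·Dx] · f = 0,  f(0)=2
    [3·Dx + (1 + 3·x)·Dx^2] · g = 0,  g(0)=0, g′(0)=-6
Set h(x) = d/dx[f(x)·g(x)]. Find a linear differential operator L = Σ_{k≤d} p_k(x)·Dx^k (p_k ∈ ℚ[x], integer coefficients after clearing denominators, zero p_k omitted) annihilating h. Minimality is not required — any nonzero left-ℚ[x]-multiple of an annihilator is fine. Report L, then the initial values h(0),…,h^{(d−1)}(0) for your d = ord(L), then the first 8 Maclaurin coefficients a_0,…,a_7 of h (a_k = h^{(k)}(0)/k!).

f: a_k = 2, 1, -1/4, 1/8, -5/64, 7/128, -21/512, 33/1024, …
g: a_k = 0, -6, 9, -18, 81/2, -486/5, 243, -4374/7, …
L₀ := L_f ⊗_s L_g (sym. prod.), ord ≤ 2.
Differentiate: ansatz ord ≤ ord L₀ ⇒ L.
L = (-13 - 6·x + 3·x^2) + (-32 - 56·x + 24·x^3)·Dx + (-4 - 16·x - 8·x^2 + 16·x^3 + 12·x^4)·Dx^2  (order 2).
h: a_k = -12, 24, -153/2, 240, -23649/32, 180189/80, -8737857/1280, 11549583/560, …
ICs: h(0) = -12, h′(0) = 24.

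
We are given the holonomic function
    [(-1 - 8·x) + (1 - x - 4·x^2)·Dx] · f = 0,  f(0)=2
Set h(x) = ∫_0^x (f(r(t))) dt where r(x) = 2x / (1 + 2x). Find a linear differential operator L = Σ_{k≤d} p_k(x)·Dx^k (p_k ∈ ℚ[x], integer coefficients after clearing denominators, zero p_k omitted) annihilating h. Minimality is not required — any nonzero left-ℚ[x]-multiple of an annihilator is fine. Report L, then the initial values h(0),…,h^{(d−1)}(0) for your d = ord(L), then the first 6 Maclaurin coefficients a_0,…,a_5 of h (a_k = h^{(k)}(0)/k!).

L = (2 + 36·x)·Dx + (-1 - 4·x + 12·x^2 + 32·x^3)·Dx^2  (order 2).
h: a_k = 0, 2, 2, 32/3, 0, 512/5, …
ICs: h(0) = 0, h′(0) = 2.

f: a_k = 2, 2, 10, 18, 58, 130, …
L₀ from L_f via x↦r, Dx↦r'^{-1}Dx.
∫: right-multiply L₀ by Dx.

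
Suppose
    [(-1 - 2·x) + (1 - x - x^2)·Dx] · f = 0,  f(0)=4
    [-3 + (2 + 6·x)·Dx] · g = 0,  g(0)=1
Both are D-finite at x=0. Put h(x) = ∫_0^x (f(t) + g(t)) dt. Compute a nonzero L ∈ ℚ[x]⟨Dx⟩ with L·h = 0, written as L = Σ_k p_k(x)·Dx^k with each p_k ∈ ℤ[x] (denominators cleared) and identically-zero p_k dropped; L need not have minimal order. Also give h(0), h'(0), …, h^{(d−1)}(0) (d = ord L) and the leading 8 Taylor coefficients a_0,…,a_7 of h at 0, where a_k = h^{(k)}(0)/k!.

L = (-33 - 117·x - 117·x^2 - 90·x^3)·Dx + (25 + 102·x + 303·x^2 + 378·x^3 + 225·x^4)·Dx^2 + (2 - 22·x - 90·x^2 + 38·x^3 + 198·x^4 + 90·x^5)·Dx^3  (order 3).
h: a_k = 0, 5, 11/4, 55/24, 219/64, 431/128, 9893/1536, 37939/7168, …
ICs: h(0) = 0, h′(0) = 5, h′′(0) = 11/2.

f: a_k = 4, 4, 8, 12, 20, 32, 52, 84, …
g: a_k = 1, 3/2, -9/8, 27/16, -405/128, 1701/256, -15309/1024, 72171/2048, …
f+g: L₀ = lclm(L_f,L_g), ord ≤ 1+1.
Integrate: L := L₀·Dx.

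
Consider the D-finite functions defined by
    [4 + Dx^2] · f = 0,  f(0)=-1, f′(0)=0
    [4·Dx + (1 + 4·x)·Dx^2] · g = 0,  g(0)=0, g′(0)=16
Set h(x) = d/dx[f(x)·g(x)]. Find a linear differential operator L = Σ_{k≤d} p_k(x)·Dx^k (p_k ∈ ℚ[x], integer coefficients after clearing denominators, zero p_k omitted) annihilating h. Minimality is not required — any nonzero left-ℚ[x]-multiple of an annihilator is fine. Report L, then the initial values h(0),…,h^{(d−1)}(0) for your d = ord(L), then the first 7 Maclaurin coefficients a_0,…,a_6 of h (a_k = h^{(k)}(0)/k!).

L = (-832 - 992·x - 5568·x^2 - 12288·x^3 - 2048·x^4 + 24576·x^5 + 16384·x^6) + (-264 - 1568·x - 2560·x^2 + 10240·x^4 + 8192·x^5)·Dx + (-220 - 368·x - 1760·x^2 - 3072·x^3 + 2048·x^4 + 12288·x^5 + 8192·x^6)·Dx^2 + (-66 - 392·x - 640·x^2 + 2560·x^4 + 2048·x^5)·Dx^3 + (-3 - 30·x - 92·x^2 + 640·x^4 + 1536·x^5 + 1024·x^6)·Dx^4  (order 4).
h: a_k = -16, 64, -160, 768, -3296, 13440, -816832/15, …
ICs: h(0) = -16, h′(0) = 64, h′′(0) = -320, h′′′(0) = 4608.

f: a_k = -1, 0, 2, 0, -2/3, 0, 4/45, …
g: a_k = 0, 16, -32, 256/3, -256, 4096/5, -8192/3, …
Product ⇒ symmetric product L₀, ord ≤ 4.
Derive L from L₀ (diff closure).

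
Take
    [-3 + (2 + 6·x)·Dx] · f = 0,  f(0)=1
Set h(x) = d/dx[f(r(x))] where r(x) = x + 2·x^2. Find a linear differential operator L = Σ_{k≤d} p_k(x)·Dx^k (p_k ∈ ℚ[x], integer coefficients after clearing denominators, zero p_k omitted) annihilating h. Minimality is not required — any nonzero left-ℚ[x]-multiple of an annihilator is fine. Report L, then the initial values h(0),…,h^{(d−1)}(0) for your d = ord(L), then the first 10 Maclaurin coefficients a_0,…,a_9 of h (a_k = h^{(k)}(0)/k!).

L = 5 + (-2 - 14·x - 36·x^2 - 48·x^3)·Dx  (order 1).
h: a_k = 3/2, 15/4, -135/16, 315/32, 2025/256, -33615/512, 292005/2048, -282285/4096, -35352855/65536, 247756725/131072, …
ICs: h(0) = 3/2.

f: a_k = 1, 3/2, -9/8, 27/16, -405/128, 1701/256, -15309/1024, 72171/2048, -2814669/32768, 14073345/65536, …
Substitute x→r, Dx→(1/r')Dx; clear ⇒ L₀.
h₀' ⇒ L via d/dx closure of L₀.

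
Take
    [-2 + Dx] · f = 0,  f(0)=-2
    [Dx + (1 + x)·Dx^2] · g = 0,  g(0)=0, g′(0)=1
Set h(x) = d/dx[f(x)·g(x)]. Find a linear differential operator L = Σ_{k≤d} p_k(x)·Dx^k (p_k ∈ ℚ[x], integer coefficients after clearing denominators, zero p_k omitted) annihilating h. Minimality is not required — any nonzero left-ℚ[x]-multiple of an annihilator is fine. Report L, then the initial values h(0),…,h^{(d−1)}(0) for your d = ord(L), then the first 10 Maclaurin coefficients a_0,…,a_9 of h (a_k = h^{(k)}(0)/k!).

L = (4 + 8·x + 8·x^2) + (-4 - 10·x - 8·x^2)·Dx + (1 + 3·x + 2·x^2)·Dx^2  (order 2).
h: a_k = -2, -6, -8, -6, -11/3, -4/3, -34/45, 2/45, -11/42, 601/2835, …
ICs: h(0) = -2, h′(0) = -6.

f: a_k = -2, -4, -4, -8/3, -4/3, -8/15, -8/45, -16/315, -4/315, -8/2835, …
g: a_k = 0, 1, -1/2, 1/3, -1/4, 1/5, -1/6, 1/7, -1/8, 1/9, …
L₀ := L_f ⊗_s L_g (sym. prod.), ord ≤ 2.
h₀' ⇒ L via d/dx closure of L₀.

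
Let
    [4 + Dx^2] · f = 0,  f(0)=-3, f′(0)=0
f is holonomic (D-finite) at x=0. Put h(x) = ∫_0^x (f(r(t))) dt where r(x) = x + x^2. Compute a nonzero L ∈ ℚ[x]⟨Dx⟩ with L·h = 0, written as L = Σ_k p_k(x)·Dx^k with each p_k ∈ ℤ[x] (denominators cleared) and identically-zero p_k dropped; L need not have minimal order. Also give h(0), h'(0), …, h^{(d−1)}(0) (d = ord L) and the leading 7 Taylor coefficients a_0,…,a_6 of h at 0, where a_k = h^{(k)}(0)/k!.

L = (4 + 24·x + 48·x^2 + 32·x^3)·Dx - 2·Dx^2 + (1 + 2·x)·Dx^3  (order 3).
h: a_k = 0, -3, 0, 2, 3, 4/5, -4/3, …
ICs: h(0) = 0, h′(0) = -3, h′′(0) = 0.

f: a_k = -3, 0, 6, 0, -2, 0, 4/15, …
Substitute x→r, Dx→(1/r')Dx; clear ⇒ L₀.
h=∫₀ˣh₀: take L = L₀·Dx.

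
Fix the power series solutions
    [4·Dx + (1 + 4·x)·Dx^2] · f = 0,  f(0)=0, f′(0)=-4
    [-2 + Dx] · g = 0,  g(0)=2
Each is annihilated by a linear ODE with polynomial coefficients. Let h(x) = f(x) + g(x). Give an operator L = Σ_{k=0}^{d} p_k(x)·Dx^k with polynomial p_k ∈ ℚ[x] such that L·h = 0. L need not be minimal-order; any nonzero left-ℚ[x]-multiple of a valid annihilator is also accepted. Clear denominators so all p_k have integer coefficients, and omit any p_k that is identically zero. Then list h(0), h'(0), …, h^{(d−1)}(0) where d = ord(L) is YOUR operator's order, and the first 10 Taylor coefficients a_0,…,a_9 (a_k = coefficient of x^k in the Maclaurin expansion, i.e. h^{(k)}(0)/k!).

L = (-40 - 32·x)·Dx + (14 - 16·x - 32·x^2)·Dx^2 + (3 + 16·x + 16·x^2)·Dx^3  (order 3).
h: a_k = 2, 0, 12, -56/3, 196/3, -3064/15, 30728/45, -737264/315, 2580484/315, -82575352/2835, …
ICs: h(0) = 2, h′(0) = 0, h′′(0) = 24.

f: a_k = 0, -4, 8, -64/3, 64, -1024/5, 2048/3, -16384/7, 8192, -262144/9, …
g: a_k = 2, 4, 4, 8/3, 4/3, 8/15, 8/45, 16/315, 4/315, 8/2835, …
L₀ := lclm(L_f,L_g); ord L₀ ≤ 2+1.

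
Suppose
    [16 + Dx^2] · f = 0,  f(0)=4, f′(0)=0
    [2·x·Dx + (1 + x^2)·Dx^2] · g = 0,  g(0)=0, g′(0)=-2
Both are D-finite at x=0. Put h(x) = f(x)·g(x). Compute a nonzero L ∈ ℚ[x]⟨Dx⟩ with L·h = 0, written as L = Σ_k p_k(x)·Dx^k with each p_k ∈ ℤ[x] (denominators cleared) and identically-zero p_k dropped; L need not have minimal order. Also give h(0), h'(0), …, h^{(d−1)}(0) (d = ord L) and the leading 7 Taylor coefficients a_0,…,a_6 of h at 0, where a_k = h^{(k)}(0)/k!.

L = (5440 + 19136·x^2 + 25856·x^4 + 16384·x^6 + 4096·x^8) + (1152·x + 3200·x^3 + 3072·x^5 + 1024·x^7)·Dx + (612 + 2252·x^2 + 3168·x^4 + 2048·x^6 + 512·x^8)·Dx^2 + (72·x + 200·x^3 + 192·x^5 + 64·x^7)·Dx^3 + (17 + 66·x^2 + 97·x^4 + 64·x^6 + 16·x^8)·Dx^4  (order 4).
h: a_k = 0, -8, 0, 200/3, 0, -1624/15, 0, …
ICs: h(0) = 0, h′(0) = -8, h′′(0) = 0, h′′′(0) = 400.

f: a_k = 4, 0, -32, 0, 128/3, 0, -1024/45, …
g: a_k = 0, -2, 0, 2/3, 0, -2/5, 0, …
h₀=f·g: eliminate ⇒ L₀, order ≤ 2·2.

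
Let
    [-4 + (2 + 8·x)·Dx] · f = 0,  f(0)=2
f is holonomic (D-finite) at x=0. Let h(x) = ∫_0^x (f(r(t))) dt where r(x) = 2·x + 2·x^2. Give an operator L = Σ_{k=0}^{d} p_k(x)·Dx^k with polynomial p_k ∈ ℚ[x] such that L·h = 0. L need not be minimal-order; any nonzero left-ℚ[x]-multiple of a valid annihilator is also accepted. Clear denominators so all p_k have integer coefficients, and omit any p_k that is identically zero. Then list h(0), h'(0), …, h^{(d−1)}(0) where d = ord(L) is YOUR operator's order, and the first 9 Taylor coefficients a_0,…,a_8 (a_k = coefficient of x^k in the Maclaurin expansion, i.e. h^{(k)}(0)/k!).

f: a_k = 2, 4, -4, 8, -20, 56, -168, 528, -1716, …
Substitute x→r, Dx→(1/r')Dx; clear ⇒ L₀.
∫: right-multiply L₀ by Dx.
L = (-4 - 8·x)·Dx + (1 + 8·x + 8·x^2)·Dx^2  (order 2).
h: a_k = 0, 2, 4, -8/3, 8, -144/5, 352/3, -3648/7, 2464, …
ICs: h(0) = 0, h′(0) = 2.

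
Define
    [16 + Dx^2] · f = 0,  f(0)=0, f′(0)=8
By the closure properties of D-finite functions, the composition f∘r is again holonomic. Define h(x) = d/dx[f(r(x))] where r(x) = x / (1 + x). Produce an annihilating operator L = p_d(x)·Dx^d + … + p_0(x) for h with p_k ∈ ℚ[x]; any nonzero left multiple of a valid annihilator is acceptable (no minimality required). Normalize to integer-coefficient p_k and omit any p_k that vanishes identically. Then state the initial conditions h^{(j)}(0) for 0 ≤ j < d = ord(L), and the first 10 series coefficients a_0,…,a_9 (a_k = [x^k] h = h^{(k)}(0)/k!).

L = (22 + 12·x + 6·x^2) + (6 + 18·x + 18·x^2 + 6·x^3)·Dx + (1 + 4·x + 6·x^2 + 4·x^3 + x^4)·Dx^2  (order 2).
h: a_k = 8, -16, -40, 224, -1544/3, 720, -19688/45, -40256/45, 240824/63, -540080/63, …
ICs: h(0) = 8, h′(0) = -16.

f: a_k = 0, 8, 0, -64/3, 0, 256/15, 0, -2048/315, 0, 4096/2835, …
Substitute x→r, Dx→(1/r')Dx; clear ⇒ L₀.
Derive L from L₀ (diff closure).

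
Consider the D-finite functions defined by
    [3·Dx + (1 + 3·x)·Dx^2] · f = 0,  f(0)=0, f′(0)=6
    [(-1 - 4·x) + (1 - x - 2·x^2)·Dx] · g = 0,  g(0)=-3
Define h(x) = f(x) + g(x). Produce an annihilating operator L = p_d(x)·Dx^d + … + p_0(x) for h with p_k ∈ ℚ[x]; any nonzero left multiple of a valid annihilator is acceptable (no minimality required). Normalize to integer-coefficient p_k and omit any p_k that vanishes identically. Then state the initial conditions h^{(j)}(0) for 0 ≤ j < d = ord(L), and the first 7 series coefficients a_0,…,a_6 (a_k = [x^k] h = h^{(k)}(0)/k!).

f: a_k = 0, 6, -9, 18, -81/2, 486/5, -243, …
g: a_k = -3, -3, -9, -15, -33, -63, -129, …
Weyl lclm of L_f,L_g ⇒ L₀ (ord ≤ 3).
L = (-66 - 270·x - 576·x^2 - 336·x^3 - 288·x^4)·Dx + (-4 - 96·x - 492·x^2 - 832·x^3 - 696·x^4 - 480·x^5)·Dx^2 + (3 + 19·x + 25·x^2 - 39·x^3 - 116·x^4 - 164·x^5 - 96·x^6)·Dx^3  (order 3).
h: a_k = -3, 3, -18, 3, -147/2, 171/5, -372, …
ICs: h(0) = -3, h′(0) = 3, h′′(0) = -36.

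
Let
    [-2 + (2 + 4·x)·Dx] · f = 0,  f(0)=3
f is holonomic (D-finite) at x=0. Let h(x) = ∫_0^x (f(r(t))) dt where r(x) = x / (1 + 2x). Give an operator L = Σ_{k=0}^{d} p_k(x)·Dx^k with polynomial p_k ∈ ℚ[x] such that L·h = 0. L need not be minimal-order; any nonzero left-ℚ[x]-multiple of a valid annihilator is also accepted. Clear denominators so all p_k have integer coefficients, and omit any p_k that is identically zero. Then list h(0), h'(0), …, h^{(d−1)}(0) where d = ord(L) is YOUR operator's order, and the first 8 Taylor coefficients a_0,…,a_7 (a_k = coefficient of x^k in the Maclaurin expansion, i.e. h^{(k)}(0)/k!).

f: a_k = 3, 3, -3/2, 3/2, -15/8, 21/8, -63/16, 99/16, …
Substitute x→r, Dx→(1/r')Dx; clear ⇒ L₀.
Integrate: L := L₀·Dx.
L = -Dx + (1 + 6·x + 8·x^2)·Dx^2  (order 2).
h: a_k = 0, 3, 3/2, -5/2, 39/8, -423/40, 399/16, -7059/112, …
ICs: h(0) = 0, h′(0) = 3.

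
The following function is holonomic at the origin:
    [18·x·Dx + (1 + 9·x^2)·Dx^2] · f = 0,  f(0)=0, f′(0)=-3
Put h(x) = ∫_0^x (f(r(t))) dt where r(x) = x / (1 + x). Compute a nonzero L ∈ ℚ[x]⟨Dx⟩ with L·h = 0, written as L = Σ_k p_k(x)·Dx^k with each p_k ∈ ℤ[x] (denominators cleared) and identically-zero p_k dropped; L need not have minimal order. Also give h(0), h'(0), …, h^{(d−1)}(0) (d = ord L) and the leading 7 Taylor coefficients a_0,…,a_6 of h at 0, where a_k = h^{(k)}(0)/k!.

L = (2 + 20·x)·Dx^2 + (1 + 2·x + 10·x^2)·Dx^3  (order 3).
h: a_k = 0, 0, -3/2, 1, 3/2, -24/5, 2/5, …
ICs: h(0) = 0, h′(0) = 0, h′′(0) = -3.

f: a_k = 0, -3, 0, 9, 0, -243/5, 0, …
L₀ from L_f via x↦r, Dx↦r'^{-1}Dx.
h=∫h₀ ⇒ L = L₀·Dx.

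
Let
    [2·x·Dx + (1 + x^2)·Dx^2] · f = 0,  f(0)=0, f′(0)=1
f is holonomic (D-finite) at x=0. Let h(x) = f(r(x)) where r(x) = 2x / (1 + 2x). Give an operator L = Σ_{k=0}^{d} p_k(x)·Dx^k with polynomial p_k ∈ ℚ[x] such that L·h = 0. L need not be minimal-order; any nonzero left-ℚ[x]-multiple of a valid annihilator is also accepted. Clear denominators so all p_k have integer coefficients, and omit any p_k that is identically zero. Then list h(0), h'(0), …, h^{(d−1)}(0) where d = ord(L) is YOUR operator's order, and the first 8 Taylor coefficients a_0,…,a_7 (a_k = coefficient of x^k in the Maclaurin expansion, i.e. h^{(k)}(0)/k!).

L = (4 + 16·x)·Dx + (1 + 4·x + 8·x^2)·Dx^2  (order 2).
h: a_k = 0, 2, -4, 16/3, 0, -128/5, 256/3, -1024/7, …
ICs: h(0) = 0, h′(0) = 2.

f: a_k = 0, 1, 0, -1/3, 0, 1/5, 0, -1/7, …
h₀=f(r): pull back L_f along r ⇒ L₀.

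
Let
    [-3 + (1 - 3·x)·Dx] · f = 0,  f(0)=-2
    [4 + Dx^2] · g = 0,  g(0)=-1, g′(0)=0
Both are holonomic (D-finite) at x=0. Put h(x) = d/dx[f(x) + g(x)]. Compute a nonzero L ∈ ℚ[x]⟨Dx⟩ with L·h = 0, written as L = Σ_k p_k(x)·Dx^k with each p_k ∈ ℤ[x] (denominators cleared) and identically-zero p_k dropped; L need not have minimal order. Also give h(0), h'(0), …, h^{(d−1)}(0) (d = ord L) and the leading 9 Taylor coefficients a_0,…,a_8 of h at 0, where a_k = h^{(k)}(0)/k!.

L = (1344 - 288·x + 432·x^2) + (-116 + 396·x - 216·x^2 + 216·x^3)·Dx + (336 - 72·x + 108·x^2)·Dx^2 + (-29 + 99·x - 54·x^2 + 54·x^3)·Dx^3  (order 3).
h: a_k = -6, -32, -162, -1952/3, -2430, -131212/15, -30618, -33067456/315, -354294, …
ICs: h(0) = -6, h′(0) = -32, h′′(0) = -324.

f: a_k = -2, -6, -18, -54, -162, -486, -1458, -4374, -13122, …
g: a_k = -1, 0, 2, 0, -2/3, 0, 4/45, 0, -2/315, …
Sum ⇒ L₀ = lclm(L_f,L_g) in ℚ(x)⟨Dx⟩.
h₀' ⇒ L via d/dx closure of L₀.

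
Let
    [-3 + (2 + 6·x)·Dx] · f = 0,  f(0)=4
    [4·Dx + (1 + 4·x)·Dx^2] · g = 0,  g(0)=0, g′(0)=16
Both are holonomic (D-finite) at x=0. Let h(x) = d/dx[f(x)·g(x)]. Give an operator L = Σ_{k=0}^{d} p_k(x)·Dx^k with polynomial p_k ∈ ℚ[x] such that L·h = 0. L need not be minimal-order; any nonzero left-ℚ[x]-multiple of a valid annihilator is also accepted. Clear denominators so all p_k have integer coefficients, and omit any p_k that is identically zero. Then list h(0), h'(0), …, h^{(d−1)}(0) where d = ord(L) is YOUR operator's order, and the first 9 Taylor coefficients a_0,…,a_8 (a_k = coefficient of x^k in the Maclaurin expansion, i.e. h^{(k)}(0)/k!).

L = (-33 + 72·x + 432·x^2) + (-4 + 324·x + 2160·x^2 + 3456·x^3)·Dx + (4 + 88·x + 612·x^2 + 1728·x^3 + 1728·x^4)·Dx^2  (order 2).
h: a_k = 64, -64, 232, -1040, 9383/2, -206953/10, 7147521/80, -53092163/140, 5695777517/3584, …
ICs: h(0) = 64, h′(0) = -64.

f: a_k = 4, 6, -9/2, 27/4, -405/32, 1701/64, -15309/256, 72171/512, -2814669/8192, …
g: a_k = 0, 16, -32, 256/3, -256, 4096/5, -8192/3, 65536/7, -32768, …
Sym-product of L_f,L_g gives L₀ (≤ ord 2).
Derive L from L₀ (diff closure).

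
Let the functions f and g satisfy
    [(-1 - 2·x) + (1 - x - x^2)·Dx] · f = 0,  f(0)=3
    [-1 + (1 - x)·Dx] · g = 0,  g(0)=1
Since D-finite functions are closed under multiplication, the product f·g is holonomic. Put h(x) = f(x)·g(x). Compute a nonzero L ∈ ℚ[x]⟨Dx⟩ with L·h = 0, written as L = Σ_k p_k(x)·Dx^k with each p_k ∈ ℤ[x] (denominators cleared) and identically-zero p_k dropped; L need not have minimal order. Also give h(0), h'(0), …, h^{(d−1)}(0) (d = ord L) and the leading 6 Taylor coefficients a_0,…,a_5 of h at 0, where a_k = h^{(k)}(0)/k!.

f: a_k = 3, 3, 6, 9, 15, 24, …
g: a_k = 1, 1, 1, 1, 1, 1, …
Sym-product of L_f,L_g gives L₀ (≤ ord 1).
L = (-2 + 3·x^2) + (1 - 2·x + x^3)·Dx  (order 1).
h: a_k = 3, 6, 12, 21, 36, 60, …
ICs: h(0) = 3.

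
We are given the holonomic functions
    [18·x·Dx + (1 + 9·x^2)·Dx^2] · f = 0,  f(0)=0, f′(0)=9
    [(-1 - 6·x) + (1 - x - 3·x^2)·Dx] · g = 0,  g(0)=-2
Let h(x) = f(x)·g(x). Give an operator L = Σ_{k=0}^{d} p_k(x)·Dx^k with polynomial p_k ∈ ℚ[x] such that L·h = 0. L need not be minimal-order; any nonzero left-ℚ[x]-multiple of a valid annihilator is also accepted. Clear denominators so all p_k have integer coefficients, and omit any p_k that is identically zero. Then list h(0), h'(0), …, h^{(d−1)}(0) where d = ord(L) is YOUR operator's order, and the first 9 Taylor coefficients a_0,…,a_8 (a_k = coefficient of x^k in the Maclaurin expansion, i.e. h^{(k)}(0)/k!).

f: a_k = 0, 9, 0, -27, 0, 729/5, 0, -6561/7, 0, …
g: a_k = -2, -2, -8, -14, -38, -80, -194, -434, -1016, …
L₀ := L_f ⊗_s L_g (sym. prod.), ord ≤ 2.
L = (6 + 18·x + 162·x^2) + (2 - 6·x + 36·x^2 + 162·x^3)·Dx + (-1 + x - 6·x^2 + 9·x^3 + 27·x^4)·Dx^2  (order 2).
h: a_k = 0, -18, -18, -18, -72, -2088/5, -3168/5, -414/35, -66942/35, …
ICs: h(0) = 0, h′(0) = -18.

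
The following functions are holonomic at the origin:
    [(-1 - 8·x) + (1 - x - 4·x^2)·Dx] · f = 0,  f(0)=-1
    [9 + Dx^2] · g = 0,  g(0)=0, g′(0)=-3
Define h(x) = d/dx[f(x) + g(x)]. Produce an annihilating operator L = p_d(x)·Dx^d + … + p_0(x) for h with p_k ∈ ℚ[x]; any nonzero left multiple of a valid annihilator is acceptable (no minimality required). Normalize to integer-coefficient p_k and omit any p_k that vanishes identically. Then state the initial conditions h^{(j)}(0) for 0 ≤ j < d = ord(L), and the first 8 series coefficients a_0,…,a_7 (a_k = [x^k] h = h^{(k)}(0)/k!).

f: a_k = -1, -1, -5, -9, -29, -65, -181, -441, …
g: a_k = 0, -3, 0, 9/2, 0, -81/40, 0, 243/560, …
f+g: L₀ = lclm(L_f,L_g), ord ≤ 1+2.
Derive L from L₀ (diff closure).
L = (2358 + 13068·x + 57006·x^2 + 38520·x^3 + 83520·x^4 + 31104·x^5 + 41472·x^6) + (-189 - 1413·x + 1251·x^2 + 4203·x^3 + 5580·x^4 + 11952·x^5 + 12096·x^6 + 13824·x^7)·Dx + (262 + 1452·x + 6334·x^2 + 4280·x^3 + 9280·x^4 + 3456·x^5 + 4608·x^6)·Dx^2 + (-21 - 157·x + 139·x^2 + 467·x^3 + 620·x^4 + 1328·x^5 + 1344·x^6 + 1536·x^7)·Dx^3  (order 3).
h: a_k = -4, -10, -27/2, -116, -2681/8, -1086, -246717/80, -9320, …
ICs: h(0) = -4, h′(0) = -10, h′′(0) = -27.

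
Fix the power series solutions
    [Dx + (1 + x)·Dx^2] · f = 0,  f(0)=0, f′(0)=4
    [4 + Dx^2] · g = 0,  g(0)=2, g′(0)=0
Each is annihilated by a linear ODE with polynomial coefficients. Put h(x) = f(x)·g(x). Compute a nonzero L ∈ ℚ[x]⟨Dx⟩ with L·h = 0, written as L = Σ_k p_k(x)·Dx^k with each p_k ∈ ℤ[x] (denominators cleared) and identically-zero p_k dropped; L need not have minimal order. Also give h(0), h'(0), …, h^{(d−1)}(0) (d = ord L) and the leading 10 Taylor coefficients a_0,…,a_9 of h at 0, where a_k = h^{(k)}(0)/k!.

f: a_k = 0, 4, -2, 4/3, -1, 4/5, -2/3, 4/7, -1/2, 4/9, …
g: a_k = 2, 0, -4, 0, 4/3, 0, -8/45, 0, 4/315, 0, …
Product ⇒ symmetric product L₀, ord ≤ 4.
L = (168 + 864·x + 1456·x^2 + 1024·x^3 + 256·x^4) + (112 + 368·x + 384·x^2 + 128·x^3)·Dx + (102 + 464·x + 744·x^2 + 512·x^3 + 128·x^4)·Dx^2 + (28 + 92·x + 96·x^2 + 32·x^3)·Dx^3 + (15 + 62·x + 95·x^2 + 64·x^3 + 16·x^4)·Dx^4  (order 4).
h: a_k = 0, 8, -4, -40/3, 6, 8/5, 0, -104/105, 31/45, -488/945, …
ICs: h(0) = 0, h′(0) = 8, h′′(0) = -8, h′′′(0) = -80.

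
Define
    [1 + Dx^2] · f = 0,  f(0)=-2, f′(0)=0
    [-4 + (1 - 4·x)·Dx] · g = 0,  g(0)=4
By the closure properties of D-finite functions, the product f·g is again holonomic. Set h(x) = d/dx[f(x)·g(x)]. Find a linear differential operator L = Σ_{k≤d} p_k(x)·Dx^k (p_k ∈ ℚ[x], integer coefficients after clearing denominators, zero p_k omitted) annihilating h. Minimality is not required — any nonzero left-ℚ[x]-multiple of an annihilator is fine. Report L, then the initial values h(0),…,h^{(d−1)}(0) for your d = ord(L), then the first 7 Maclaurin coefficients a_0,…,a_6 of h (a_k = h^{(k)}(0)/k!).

L = (-31 - 8·x + 16·x^2) + (-8 + 32·x)·Dx + (1 - 8·x + 16·x^2)·Dx^2  (order 2).
h: a_k = -32, -248, -1488, -23812/3, -119060/3, -2857439/15, -40004146/45, …
ICs: h(0) = -32, h′(0) = -248.

f: a_k = -2, 0, 1, 0, -1/12, 0, 1/360, …
g: a_k = 4, 16, 64, 256, 1024, 4096, 16384, …
f·g: L₀ = L_f ⊗_s L_g, ord ≤ 2·1.
Derive L from L₀ (diff closure).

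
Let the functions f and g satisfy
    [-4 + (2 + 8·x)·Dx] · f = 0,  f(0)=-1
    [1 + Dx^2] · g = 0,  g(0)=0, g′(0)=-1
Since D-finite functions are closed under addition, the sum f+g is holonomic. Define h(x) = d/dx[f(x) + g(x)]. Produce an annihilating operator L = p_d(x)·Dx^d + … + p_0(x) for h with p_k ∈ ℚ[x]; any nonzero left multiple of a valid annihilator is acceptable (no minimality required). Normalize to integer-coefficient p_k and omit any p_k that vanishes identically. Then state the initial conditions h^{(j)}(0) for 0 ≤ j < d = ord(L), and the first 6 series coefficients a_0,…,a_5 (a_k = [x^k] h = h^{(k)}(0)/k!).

f: a_k = -1, -2, 2, -4, 10, -28, …
g: a_k = 0, -1, 0, 1/6, 0, -1/120, …
Sum ⇒ L₀ = lclm(L_f,L_g) in ℚ(x)⟨Dx⟩.
h₀' ⇒ L via d/dx closure of L₀.
L = (-122 - 16·x - 32·x^2) + (-13 - 60·x - 48·x^2 - 64·x^3)·Dx + (-122 - 16·x - 32·x^2)·Dx^2 + (-13 - 60·x - 48·x^2 - 64·x^3)·Dx^3  (order 3).
h: a_k = -3, 4, -23/2, 40, -3361/24, 504, …
ICs: h(0) = -3, h′(0) = 4, h′′(0) = -23.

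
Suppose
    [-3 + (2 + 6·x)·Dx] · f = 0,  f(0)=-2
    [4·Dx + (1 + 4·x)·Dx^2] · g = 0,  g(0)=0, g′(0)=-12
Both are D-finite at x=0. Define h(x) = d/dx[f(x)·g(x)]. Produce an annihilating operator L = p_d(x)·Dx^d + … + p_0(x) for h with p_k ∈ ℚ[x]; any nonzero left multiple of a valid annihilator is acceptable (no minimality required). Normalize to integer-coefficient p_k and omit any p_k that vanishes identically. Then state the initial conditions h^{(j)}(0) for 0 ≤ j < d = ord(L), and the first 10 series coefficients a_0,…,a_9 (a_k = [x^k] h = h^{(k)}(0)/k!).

f: a_k = -2, -3, 9/4, -27/8, 405/64, -1701/128, 15309/512, -72171/1024, 2814669/16384, -14073345/32768, …
g: a_k = 0, -12, 24, -64, 192, -3072/5, 2048, -49152/7, 24576, -262144/3, …
L₀ := L_f ⊗_s L_g (sym. prod.), ord ≤ 2.
h=h₀': d/dx-closure on L₀ ⇒ L.
L = (-33 + 72·x + 432·x^2) + (-4 + 324·x + 2160·x^2 + 3456·x^3)·Dx + (4 + 88·x + 612·x^2 + 1728·x^3 + 1728·x^4)·Dx^2  (order 2).
h: a_k = 24, -24, 87, -390, 28149/16, -620859/80, 21442563/640, -159276489/1120, 17087332551/28672, -70921364291/28672, …
ICs: h(0) = 24, h′(0) = -24.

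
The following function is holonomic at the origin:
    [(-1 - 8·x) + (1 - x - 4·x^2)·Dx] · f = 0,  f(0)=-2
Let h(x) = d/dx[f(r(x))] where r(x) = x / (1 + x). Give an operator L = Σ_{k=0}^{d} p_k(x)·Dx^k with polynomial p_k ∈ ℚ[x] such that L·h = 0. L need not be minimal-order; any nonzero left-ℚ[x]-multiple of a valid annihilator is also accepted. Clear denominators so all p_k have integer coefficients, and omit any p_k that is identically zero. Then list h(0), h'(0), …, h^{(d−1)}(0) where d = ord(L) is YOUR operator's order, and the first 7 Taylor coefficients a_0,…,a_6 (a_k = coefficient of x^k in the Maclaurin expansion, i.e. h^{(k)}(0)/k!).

f: a_k = -2, -2, -10, -18, -58, -130, -362, …
h₀=f(r): pull back L_f along r ⇒ L₀.
h=h₀': d/dx-closure on L₀ ⇒ L.
L = (8 + 24·x + 120·x^2 + 72·x^3) + (-1 - 11·x - 15·x^2 + 31·x^3 + 36·x^4)·Dx  (order 1).
h: a_k = -2, -16, 0, -128, 160, -960, 2016, …
ICs: h(0) = -2.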